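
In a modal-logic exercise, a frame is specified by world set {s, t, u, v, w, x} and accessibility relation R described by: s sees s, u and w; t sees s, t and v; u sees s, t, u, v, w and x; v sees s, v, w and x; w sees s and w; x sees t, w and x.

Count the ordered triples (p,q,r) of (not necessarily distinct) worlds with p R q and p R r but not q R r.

29

Enumerating: (s,w,u), (t,s,t), (t,s,v), (t,v,t), (u,s,t), (u,s,v), (u,s,x), (u,t,u), (u,t,w), (u,t,x), (u,v,t), (u,v,u), … and 17 more.
Total: 29.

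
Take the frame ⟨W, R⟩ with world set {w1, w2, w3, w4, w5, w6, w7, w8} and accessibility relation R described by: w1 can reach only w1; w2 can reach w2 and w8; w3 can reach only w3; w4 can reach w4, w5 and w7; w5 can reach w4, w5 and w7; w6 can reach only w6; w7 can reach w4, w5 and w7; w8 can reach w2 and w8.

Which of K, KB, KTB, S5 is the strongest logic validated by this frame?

S5

Symmetric (axiom B): yes — every pair in R has its reverse in R.
Reflexive (axiom T): yes — every world is R-related to itself.
Euclidean (axiom 5): yes — any two successors of a common world are R-related.
So F validates K, KB, KTB, S5. The strongest is S5.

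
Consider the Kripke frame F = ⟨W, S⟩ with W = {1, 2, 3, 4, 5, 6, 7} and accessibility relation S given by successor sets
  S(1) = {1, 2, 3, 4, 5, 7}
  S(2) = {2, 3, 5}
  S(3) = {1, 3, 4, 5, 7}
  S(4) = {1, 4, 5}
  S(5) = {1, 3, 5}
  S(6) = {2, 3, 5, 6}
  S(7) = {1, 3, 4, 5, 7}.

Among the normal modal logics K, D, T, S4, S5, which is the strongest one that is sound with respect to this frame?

T

Serial (axiom D): yes — every world has a successor (e.g. 1 S 1).
Reflexive (axiom T): yes — every world is S-related to itself.
Transitive (axiom 4): no — 2 S 3 and 3 S 1, but not 2 S 1.
Euclidean (axiom 5): no — 1 S 2 and 1 S 4, but not 2 S 4.
So F validates K, D, T; S4 would additionally require S to be transitive. The strongest is T.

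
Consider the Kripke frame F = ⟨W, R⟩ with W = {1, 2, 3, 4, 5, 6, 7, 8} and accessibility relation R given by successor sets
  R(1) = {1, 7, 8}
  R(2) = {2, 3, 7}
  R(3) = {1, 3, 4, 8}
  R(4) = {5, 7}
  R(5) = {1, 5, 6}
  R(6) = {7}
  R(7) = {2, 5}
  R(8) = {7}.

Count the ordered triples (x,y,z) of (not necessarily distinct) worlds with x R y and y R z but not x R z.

Enumerating: (1,7,2), (1,7,5), (2,3,1), (2,3,4), (2,3,8), (2,7,5), (3,1,7), (3,4,5), (3,4,7), (3,8,7), (4,5,1), (4,5,6), … and 12 more.
Total: 24.

24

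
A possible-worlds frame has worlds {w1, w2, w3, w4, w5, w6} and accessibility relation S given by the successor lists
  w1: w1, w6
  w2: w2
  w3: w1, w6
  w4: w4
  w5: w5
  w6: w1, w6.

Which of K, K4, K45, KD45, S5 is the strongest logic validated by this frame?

KD45

Transitive (axiom 4): yes — every two-step S-path is closed by a direct edge.
Euclidean (axiom 5): yes — any two successors of a common world are S-related.
Serial (axiom D): yes — every world has a successor (e.g. w1 S w1).
Reflexive (axiom T): no — w3 is not related to itself.
So F validates K, K4, K45, KD45; S5 would additionally require S to be reflexive. The strongest is KD45.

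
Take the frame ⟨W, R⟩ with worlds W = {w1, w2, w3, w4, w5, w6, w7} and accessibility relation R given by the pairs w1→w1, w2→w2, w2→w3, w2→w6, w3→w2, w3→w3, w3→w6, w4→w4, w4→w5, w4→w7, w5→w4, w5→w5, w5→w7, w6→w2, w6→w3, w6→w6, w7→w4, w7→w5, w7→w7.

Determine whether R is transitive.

Transitive: yes — every two-step R-path is closed by a direct edge.

Yes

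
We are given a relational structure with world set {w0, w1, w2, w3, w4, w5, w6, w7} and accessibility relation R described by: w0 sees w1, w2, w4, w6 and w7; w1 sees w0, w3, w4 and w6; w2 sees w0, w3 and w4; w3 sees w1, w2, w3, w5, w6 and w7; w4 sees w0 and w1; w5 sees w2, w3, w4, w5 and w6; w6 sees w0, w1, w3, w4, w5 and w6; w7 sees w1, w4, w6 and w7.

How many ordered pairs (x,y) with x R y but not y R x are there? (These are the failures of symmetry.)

9

Enumerating: (w0,w7), (w2,w4), (w3,w7), (w5,w2), (w5,w4), (w6,w4), (w7,w1), (w7,w4), (w7,w6).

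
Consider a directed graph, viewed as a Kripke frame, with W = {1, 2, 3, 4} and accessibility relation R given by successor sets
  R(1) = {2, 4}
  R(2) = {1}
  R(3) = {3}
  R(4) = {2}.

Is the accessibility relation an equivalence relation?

Reflexive: no — 1 is not related to itself.
Symmetric: no — 1 R 4 but not 4 R 1.
Transitive: no — 2 R 1 and 1 R 4, but not 2 R 4.
So R is not an equivalence relation.

No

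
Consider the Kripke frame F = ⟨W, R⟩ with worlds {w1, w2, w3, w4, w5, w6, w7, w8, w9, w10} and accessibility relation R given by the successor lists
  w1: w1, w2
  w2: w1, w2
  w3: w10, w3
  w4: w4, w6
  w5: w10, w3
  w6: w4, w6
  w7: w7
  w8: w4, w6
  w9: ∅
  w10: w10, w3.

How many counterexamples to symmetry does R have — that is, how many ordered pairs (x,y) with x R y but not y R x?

4

Enumerating: (w5,w10), (w5,w3), (w8,w4), (w8,w6).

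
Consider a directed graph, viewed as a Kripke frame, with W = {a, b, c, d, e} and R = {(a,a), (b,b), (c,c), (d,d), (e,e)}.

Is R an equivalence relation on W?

Yes

Reflexive: yes — every world is R-related to itself.
Symmetric: yes — every pair in R has its reverse in R.
Transitive: yes — every two-step R-path is closed by a direct edge.
So R is an equivalence relation.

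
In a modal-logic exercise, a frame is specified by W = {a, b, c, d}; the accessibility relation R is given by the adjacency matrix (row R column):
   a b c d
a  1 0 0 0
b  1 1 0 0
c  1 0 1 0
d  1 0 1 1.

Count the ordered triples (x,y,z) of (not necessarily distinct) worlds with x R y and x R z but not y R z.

5

Enumerating: (b,a,b), (c,a,c), (d,a,c), (d,a,d), (d,c,d).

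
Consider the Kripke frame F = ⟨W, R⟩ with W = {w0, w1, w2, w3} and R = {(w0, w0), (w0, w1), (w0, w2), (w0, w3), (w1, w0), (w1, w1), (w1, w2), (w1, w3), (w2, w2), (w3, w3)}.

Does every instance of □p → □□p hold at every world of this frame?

Yes

By correspondence theory, 4 is valid on a frame iff R is transitive.
Transitive: yes — every two-step R-path is closed by a direct edge.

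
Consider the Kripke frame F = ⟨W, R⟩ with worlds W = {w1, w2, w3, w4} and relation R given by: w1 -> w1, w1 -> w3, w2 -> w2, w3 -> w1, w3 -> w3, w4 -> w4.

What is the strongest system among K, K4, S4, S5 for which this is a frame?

Transitive (axiom 4): yes — every two-step R-path is closed by a direct edge.
Reflexive (axiom T): yes — every world is R-related to itself.
Euclidean (axiom 5): yes — any two successors of a common world are R-related.
So F validates K, K4, S4, S5. The strongest is S5.

S5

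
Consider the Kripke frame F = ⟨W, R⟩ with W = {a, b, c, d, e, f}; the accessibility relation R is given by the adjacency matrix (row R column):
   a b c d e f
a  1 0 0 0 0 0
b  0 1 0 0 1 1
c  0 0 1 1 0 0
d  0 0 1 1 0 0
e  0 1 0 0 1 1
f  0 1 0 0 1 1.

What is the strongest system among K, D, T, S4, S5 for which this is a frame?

Serial (axiom D): yes — every world has a successor (e.g. a R a).
Reflexive (axiom T): yes — every world is R-related to itself.
Transitive (axiom 4): yes — every two-step R-path is closed by a direct edge.
Euclidean (axiom 5): yes — any two successors of a common world are R-related.
So F validates K, D, T, S4, S5. The strongest is S5.

S5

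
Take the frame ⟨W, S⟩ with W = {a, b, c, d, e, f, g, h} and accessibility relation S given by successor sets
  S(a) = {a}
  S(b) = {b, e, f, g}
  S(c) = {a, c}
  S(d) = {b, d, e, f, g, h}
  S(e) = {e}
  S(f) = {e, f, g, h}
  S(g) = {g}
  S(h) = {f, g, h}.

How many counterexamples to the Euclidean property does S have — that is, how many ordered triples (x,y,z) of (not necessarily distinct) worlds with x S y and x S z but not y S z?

Enumerating: (b,e,b), (b,e,f), (b,e,g), (b,f,b), (b,g,b), (b,g,e), (b,g,f), (c,a,c), (d,b,d), (d,b,h), (d,e,b), (d,e,d), … and 22 more.
Total: 34.

34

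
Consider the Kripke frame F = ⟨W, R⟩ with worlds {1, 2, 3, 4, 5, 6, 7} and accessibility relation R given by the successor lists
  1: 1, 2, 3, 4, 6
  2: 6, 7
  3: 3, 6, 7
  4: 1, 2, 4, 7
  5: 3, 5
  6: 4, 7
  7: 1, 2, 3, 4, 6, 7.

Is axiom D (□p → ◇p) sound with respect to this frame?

By correspondence theory, D is valid on a frame iff R is serial.
Serial: yes — every world has a successor (e.g. 1 R 1).

Yes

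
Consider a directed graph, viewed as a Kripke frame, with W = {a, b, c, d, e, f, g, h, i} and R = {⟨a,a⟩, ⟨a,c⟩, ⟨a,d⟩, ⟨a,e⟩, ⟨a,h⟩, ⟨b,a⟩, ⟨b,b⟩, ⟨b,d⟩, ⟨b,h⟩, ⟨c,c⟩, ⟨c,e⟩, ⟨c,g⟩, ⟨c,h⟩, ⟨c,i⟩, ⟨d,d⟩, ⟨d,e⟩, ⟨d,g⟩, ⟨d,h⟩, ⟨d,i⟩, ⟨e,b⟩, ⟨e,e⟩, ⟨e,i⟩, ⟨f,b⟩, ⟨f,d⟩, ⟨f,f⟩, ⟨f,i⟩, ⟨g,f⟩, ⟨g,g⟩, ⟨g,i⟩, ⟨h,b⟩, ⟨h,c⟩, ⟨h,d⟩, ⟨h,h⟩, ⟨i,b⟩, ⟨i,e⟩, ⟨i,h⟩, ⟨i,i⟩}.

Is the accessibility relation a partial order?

No

Reflexive: yes — every world is R-related to itself.
Transitive: no — a R c and c R g, but not a R g.
Antisymmetric: no — b R h and h R b with b ≠ h.
So R is not a partial order.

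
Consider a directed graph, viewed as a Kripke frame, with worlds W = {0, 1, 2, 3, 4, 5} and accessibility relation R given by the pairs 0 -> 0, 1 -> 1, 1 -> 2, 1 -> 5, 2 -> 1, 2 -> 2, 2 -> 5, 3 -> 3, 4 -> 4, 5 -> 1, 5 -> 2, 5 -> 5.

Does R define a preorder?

Yes

Reflexive: yes — every world is R-related to itself.
Transitive: yes — every two-step R-path is closed by a direct edge.
So R is a preorder.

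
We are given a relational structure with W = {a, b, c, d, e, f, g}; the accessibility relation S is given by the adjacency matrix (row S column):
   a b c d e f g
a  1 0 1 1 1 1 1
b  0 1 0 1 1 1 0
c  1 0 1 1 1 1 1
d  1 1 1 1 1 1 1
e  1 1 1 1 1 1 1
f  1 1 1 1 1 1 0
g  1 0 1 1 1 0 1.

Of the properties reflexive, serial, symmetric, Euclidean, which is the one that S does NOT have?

Reflexive: yes — every world is S-related to itself.
Serial: yes — every world has a successor (e.g. a S a).
Symmetric: yes — every pair in S has its reverse in S.
Euclidean: no — a S f and a S g, but not f S g.
Only Euclidean fails.

Euclidean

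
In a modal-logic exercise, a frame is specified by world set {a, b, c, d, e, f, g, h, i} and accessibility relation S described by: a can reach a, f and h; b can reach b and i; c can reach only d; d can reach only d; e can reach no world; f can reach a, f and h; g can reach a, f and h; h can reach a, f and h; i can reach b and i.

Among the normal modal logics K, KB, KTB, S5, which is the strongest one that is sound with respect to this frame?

K

Symmetric (axiom B): no — c S d but not d S c.
Reflexive (axiom T): no — c is not related to itself.
Euclidean (axiom 5): yes — any two successors of a common world are S-related.
So F validates K; KB would additionally require S to be symmetric. The strongest is K.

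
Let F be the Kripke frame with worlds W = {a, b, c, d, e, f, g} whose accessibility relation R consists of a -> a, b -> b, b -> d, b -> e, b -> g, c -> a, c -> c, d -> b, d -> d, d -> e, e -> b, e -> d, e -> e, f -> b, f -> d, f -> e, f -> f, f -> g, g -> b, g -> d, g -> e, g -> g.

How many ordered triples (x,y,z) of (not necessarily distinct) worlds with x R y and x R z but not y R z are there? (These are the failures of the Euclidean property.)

Enumerating: (b,d,g), (b,e,g), (c,a,c), (f,b,f), (f,d,f), (f,d,g), (f,e,f), (f,e,g), (f,g,f), (g,d,g), (g,e,g).

11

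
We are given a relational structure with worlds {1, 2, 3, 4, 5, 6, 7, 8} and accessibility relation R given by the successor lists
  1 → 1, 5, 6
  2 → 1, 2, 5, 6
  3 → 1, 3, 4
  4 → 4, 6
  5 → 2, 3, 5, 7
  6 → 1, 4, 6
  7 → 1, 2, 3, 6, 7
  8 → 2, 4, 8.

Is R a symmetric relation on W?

Symmetric: no — 1 R 5 but not 5 R 1.

No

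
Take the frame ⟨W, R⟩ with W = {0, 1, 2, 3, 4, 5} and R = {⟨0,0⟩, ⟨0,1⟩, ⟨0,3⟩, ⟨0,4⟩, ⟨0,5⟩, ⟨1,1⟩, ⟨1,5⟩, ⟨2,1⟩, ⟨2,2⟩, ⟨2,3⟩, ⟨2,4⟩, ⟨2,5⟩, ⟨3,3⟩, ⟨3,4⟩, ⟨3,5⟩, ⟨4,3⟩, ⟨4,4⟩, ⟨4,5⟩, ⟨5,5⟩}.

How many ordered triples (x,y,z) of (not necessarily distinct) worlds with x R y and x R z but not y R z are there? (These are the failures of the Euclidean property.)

Enumerating: (0,1,0), (0,1,3), (0,1,4), (0,3,0), (0,3,1), (0,4,0), (0,4,1), (0,5,0), (0,5,1), (0,5,3), (0,5,4), (1,5,1), … and 15 more.
Total: 27.

27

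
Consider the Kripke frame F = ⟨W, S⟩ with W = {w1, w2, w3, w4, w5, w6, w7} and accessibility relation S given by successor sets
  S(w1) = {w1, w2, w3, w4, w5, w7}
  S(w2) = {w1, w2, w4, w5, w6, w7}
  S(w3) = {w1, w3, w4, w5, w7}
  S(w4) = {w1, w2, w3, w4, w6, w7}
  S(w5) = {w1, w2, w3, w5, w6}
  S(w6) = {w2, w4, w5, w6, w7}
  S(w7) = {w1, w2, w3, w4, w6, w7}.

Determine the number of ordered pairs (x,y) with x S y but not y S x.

0

S is symmetric; there are no such tuples.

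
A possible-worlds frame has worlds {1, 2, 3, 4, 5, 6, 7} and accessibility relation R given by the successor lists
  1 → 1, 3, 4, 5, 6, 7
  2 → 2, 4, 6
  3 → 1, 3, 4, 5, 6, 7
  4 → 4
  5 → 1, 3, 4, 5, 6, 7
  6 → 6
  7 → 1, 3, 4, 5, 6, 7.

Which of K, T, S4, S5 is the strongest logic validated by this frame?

S4

Reflexive (axiom T): yes — every world is R-related to itself.
Transitive (axiom 4): yes — every two-step R-path is closed by a direct edge.
Euclidean (axiom 5): no — 1 R 4 and 1 R 3, but not 4 R 3.
So F validates K, T, S4; S5 would additionally require R to be Euclidean. The strongest is S4.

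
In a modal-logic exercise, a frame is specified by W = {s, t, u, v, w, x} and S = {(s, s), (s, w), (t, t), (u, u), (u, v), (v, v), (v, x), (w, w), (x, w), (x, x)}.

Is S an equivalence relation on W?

No

Reflexive: yes — every world is S-related to itself.
Symmetric: no — s S w but not w S s.
Transitive: no — u S v and v S x, but not u S x.
So S is not an equivalence relation.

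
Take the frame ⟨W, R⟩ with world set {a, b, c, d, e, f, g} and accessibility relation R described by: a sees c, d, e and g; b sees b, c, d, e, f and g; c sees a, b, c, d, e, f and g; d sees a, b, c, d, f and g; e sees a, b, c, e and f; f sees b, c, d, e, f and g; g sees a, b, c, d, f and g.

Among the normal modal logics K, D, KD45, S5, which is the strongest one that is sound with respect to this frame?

Serial (axiom D): yes — every world has a successor (e.g. a R c).
Euclidean (axiom 5): no — a R d and a R e, but not d R e.
Transitive (axiom 4): no — a R c and c R b, but not a R b.
Reflexive (axiom T): no — a is not related to itself.
So F validates K, D; KD45 would additionally require R to be Euclidean and transitive. The strongest is D.

D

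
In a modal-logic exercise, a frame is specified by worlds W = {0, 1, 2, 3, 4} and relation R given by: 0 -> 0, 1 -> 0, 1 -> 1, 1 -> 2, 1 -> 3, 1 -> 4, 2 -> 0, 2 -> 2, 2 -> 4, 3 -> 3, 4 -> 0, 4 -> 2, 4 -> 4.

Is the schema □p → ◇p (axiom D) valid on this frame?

The schema D characterises exactly the serial frames.
Serial: yes — every world has a successor (e.g. 0 R 0).

Yes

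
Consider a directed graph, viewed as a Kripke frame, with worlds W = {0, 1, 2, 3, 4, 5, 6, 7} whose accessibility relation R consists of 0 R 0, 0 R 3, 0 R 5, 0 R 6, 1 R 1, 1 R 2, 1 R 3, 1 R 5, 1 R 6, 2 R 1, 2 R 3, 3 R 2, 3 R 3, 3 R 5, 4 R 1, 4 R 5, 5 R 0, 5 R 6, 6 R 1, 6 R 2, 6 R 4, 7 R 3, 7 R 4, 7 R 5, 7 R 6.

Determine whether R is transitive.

No

Transitive: no — 0 R 3 and 3 R 2, but not 0 R 2.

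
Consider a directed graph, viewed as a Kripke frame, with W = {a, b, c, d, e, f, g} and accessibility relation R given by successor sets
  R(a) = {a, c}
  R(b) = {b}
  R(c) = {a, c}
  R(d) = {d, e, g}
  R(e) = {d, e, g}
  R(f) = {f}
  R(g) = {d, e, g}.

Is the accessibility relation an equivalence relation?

Yes

Reflexive: yes — every world is R-related to itself.
Symmetric: yes — every pair in R has its reverse in R.
Transitive: yes — every two-step R-path is closed by a direct edge.
So R is an equivalence relation.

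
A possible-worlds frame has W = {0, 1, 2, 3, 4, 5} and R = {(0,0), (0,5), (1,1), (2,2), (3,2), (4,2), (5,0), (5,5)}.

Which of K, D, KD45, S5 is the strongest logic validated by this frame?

Serial (axiom D): yes — every world has a successor (e.g. 0 R 0).
Euclidean (axiom 5): yes — any two successors of a common world are R-related.
Transitive (axiom 4): yes — every two-step R-path is closed by a direct edge.
Reflexive (axiom T): no — 3 is not related to itself.
So F validates K, D, KD45; S5 would additionally require R to be reflexive. The strongest is KD45.

KD45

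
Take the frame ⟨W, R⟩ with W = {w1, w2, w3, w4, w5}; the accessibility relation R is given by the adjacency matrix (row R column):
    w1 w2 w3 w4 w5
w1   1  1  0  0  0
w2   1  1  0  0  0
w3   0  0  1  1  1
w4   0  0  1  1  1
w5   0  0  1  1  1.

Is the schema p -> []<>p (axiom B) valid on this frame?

The schema B characterises exactly the symmetric frames.
Symmetric: yes — every pair in R has its reverse in R.

Yes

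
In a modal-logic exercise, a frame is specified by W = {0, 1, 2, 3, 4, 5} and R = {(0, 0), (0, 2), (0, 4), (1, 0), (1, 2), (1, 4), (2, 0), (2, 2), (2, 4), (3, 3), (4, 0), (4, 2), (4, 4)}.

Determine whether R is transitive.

Yes

Transitive: yes — every two-step R-path is closed by a direct edge.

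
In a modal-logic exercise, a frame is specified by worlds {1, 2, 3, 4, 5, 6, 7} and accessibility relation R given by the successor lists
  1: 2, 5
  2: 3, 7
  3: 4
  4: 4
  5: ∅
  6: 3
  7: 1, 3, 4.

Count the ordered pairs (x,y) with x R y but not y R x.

9

Enumerating: (1,2), (1,5), (2,3), (2,7), (3,4), (6,3), (7,1), (7,3), (7,4).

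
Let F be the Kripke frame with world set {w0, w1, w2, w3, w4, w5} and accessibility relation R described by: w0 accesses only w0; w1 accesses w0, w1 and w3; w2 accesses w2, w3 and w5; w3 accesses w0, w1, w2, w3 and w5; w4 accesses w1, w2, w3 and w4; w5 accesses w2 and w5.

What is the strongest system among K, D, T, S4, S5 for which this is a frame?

Serial (axiom D): yes — every world has a successor (e.g. w0 R w0).
Reflexive (axiom T): yes — every world is R-related to itself.
Transitive (axiom 4): no — w1 R w3 and w3 R w2, but not w1 R w2.
Euclidean (axiom 5): no — w1 R w0 and w1 R w3, but not w0 R w3.
So F validates K, D, T; S4 would additionally require R to be transitive. The strongest is T.

T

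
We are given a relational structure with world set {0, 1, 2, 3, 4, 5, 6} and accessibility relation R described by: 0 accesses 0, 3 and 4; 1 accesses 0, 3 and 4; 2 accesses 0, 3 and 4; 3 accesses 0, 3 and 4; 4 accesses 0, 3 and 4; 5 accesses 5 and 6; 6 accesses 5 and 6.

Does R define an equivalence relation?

No

Reflexive: no — 1 is not related to itself.
Symmetric: no — 1 R 0 but not 0 R 1.
Transitive: yes — every two-step R-path is closed by a direct edge.
So R is not an equivalence relation.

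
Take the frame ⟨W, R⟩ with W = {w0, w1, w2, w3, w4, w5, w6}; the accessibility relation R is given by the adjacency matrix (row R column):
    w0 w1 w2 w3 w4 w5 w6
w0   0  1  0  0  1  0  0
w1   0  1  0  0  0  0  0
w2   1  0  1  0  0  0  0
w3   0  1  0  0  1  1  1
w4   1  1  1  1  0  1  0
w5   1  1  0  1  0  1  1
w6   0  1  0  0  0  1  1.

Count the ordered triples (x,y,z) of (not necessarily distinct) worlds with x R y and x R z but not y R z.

40

Enumerating: (w0,w1,w4), (w0,w4,w4), (w2,w0,w0), (w2,w0,w2), (w3,w1,w4), (w3,w1,w5), (w3,w1,w6), (w3,w4,w4), (w3,w4,w6), (w3,w5,w4), (w3,w6,w4), (w4,w0,w0), … and 28 more.
Total: 40.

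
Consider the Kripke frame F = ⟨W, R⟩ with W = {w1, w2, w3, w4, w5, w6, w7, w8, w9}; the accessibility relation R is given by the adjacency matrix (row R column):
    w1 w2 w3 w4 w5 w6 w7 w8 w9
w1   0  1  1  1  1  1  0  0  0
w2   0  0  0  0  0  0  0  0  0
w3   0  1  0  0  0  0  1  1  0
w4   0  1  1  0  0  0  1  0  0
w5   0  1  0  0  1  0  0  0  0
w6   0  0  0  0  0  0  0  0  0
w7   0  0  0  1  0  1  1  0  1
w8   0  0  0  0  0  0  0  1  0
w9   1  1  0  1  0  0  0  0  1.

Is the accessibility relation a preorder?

Reflexive: no — w1 is not related to itself.
Transitive: no — w1 R w3 and w3 R w7, but not w1 R w7.
So R is not a preorder.

No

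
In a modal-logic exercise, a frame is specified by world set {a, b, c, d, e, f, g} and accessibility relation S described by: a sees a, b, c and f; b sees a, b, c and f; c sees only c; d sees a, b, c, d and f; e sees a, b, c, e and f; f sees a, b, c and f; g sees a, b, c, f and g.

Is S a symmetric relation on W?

Symmetric: no — a S c but not c S a.

No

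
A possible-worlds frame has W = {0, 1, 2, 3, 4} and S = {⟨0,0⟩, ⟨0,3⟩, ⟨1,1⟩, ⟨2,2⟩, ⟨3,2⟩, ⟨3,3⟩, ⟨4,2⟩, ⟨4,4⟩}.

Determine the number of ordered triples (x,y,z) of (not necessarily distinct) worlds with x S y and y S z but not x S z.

1

Enumerating: (0,3,2).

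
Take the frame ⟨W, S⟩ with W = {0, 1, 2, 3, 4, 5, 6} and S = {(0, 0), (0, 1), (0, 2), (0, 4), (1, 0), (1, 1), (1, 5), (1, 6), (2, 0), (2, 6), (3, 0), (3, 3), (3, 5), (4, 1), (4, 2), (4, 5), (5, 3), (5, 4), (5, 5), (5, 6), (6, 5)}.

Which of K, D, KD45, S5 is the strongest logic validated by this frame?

D

Serial (axiom D): yes — every world has a successor (e.g. 0 S 0).
Euclidean (axiom 5): no — 0 S 1 and 0 S 2, but not 1 S 2.
Transitive (axiom 4): no — 0 S 1 and 1 S 5, but not 0 S 5.
Reflexive (axiom T): no — 2 is not related to itself.
So F validates K, D; KD45 would additionally require S to be Euclidean and transitive. The strongest is D.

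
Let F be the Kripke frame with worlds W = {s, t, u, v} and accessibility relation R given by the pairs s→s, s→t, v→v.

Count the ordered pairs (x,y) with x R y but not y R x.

1

Enumerating: (s,t).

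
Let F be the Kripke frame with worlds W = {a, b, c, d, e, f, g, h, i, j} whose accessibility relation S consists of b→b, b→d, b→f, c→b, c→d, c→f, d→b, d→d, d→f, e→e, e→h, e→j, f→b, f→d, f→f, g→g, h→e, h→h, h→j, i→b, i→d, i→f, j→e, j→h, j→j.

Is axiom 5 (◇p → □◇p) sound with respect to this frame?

The schema 5 characterises exactly the Euclidean frames.
Euclidean: yes — any two successors of a common world are S-related.

Yes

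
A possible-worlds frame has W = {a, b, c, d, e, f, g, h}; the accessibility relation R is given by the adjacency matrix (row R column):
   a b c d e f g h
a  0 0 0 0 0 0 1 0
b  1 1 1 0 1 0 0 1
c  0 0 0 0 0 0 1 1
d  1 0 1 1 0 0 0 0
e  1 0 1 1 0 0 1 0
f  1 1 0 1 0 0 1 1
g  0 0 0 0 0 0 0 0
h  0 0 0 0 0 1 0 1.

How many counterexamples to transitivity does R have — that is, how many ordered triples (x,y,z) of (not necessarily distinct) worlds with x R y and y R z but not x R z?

Enumerating: (b,a,g), (b,c,g), (b,e,d), (b,e,g), (b,h,f), (c,h,f), (d,a,g), (d,c,g), (d,c,h), (e,c,h), (f,b,c), (f,b,e), (f,d,c), (f,h,f), (h,f,a), (h,f,b), (h,f,d), (h,f,g).

18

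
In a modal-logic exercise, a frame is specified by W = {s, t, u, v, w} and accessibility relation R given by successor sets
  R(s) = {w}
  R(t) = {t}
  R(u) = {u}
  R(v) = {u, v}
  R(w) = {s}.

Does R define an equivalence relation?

Reflexive: no — s is not related to itself.
Symmetric: no — v R u but not u R v.
Transitive: no — s R w and w R s, but not s R s.
So R is not an equivalence relation.

No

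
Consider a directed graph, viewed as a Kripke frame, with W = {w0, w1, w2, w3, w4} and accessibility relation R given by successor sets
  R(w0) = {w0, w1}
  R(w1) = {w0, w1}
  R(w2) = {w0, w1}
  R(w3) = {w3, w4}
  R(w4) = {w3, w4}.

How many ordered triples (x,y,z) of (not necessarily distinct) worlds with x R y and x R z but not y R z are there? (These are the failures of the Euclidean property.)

R is Euclidean; there are no such tuples.

0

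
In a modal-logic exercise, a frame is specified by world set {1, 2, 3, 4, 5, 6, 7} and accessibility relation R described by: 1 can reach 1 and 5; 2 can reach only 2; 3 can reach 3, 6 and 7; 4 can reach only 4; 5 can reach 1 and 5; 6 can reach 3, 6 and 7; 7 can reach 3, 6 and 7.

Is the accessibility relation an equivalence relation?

Yes

Reflexive: yes — every world is R-related to itself.
Symmetric: yes — every pair in R has its reverse in R.
Transitive: yes — every two-step R-path is closed by a direct edge.
So R is an equivalence relation.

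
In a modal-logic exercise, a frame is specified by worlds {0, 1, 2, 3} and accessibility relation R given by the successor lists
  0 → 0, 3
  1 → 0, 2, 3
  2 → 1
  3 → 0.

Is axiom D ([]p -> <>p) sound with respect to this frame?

Yes

Axiom D corresponds to the accessibility relation being serial.
Serial: yes — every world has a successor (e.g. 0 R 0).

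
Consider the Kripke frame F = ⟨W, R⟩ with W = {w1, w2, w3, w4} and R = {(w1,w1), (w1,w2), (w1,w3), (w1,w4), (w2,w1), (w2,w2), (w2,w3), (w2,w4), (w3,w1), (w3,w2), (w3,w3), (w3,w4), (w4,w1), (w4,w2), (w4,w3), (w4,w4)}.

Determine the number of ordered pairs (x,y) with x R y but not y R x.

0

R is symmetric; there are no such tuples.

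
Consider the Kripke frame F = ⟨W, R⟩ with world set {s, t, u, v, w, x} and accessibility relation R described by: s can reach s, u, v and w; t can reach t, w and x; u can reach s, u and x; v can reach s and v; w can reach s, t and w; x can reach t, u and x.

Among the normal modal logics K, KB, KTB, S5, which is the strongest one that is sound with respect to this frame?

Symmetric (axiom B): yes — every pair in R has its reverse in R.
Reflexive (axiom T): yes — every world is R-related to itself.
Euclidean (axiom 5): no — s R u and s R v, but not u R v.
So F validates K, KB, KTB; S5 would additionally require R to be Euclidean. The strongest is KTB.

KTB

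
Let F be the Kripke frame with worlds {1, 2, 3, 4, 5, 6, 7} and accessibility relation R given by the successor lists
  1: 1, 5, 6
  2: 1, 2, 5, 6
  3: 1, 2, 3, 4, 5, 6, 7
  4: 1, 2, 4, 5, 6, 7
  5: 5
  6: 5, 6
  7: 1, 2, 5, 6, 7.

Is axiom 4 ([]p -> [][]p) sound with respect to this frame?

Yes

Axiom 4 corresponds to the accessibility relation being transitive.
Transitive: yes — every two-step R-path is closed by a direct edge.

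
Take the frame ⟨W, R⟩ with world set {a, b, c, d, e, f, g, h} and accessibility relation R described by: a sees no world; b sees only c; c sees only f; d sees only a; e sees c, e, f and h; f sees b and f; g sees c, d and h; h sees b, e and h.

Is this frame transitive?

No

Transitive: no — b R c and c R f, but not b R f.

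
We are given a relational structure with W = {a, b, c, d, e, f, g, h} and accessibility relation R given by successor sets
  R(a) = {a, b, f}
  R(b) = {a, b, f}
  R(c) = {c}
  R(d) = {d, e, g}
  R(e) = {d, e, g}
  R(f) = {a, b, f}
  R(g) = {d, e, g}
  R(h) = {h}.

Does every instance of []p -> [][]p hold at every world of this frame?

Yes

By correspondence theory, 4 is valid on a frame iff R is transitive.
Transitive: yes — every two-step R-path is closed by a direct edge.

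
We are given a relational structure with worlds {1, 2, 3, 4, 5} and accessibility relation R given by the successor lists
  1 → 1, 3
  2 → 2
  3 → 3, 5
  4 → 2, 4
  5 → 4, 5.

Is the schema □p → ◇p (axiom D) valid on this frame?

Yes

Axiom D corresponds to the accessibility relation being serial.
Serial: yes — every world has a successor (e.g. 1 R 1).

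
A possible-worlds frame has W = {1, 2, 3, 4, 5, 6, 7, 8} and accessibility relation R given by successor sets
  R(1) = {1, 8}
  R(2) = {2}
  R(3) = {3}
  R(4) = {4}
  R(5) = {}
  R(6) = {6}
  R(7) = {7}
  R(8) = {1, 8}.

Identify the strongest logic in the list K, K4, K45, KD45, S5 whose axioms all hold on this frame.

K45

Transitive (axiom 4): yes — every two-step R-path is closed by a direct edge.
Euclidean (axiom 5): yes — any two successors of a common world are R-related.
Serial (axiom D): no — 5 has no R-successor.
Reflexive (axiom T): no — 5 is not related to itself.
So F validates K, K4, K45; KD45 would additionally require R to be serial. The strongest is K45.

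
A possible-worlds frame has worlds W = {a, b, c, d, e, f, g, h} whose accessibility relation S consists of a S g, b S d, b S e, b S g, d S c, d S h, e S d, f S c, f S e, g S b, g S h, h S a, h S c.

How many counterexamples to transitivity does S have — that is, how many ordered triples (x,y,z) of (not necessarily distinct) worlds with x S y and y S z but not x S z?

Enumerating: (a,g,b), (a,g,h), (b,d,c), (b,d,h), (b,g,b), (b,g,h), (d,h,a), (e,d,c), (e,d,h), (f,e,d), (g,b,d), (g,b,e), (g,b,g), (g,h,a), (g,h,c), (h,a,g).

16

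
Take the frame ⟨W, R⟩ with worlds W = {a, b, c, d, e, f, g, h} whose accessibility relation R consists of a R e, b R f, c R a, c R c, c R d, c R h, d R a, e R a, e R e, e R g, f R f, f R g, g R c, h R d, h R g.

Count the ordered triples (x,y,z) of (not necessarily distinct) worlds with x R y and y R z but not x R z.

13

Enumerating: (a,e,a), (a,e,g), (b,f,g), (c,a,e), (c,h,g), (d,a,e), (e,g,c), (f,g,c), (g,c,a), (g,c,d), (g,c,h), (h,d,a), (h,g,c).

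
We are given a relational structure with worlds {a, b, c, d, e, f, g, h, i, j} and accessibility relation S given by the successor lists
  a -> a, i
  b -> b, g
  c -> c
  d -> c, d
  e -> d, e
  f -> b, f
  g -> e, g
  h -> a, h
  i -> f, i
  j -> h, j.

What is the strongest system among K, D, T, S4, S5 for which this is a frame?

Serial (axiom D): yes — every world has a successor (e.g. a S a).
Reflexive (axiom T): yes — every world is S-related to itself.
Transitive (axiom 4): no — a S i and i S f, but not a S f.
Euclidean (axiom 5): no — a S i and a S a, but not i S a.
So F validates K, D, T; S4 would additionally require S to be transitive. The strongest is T.

T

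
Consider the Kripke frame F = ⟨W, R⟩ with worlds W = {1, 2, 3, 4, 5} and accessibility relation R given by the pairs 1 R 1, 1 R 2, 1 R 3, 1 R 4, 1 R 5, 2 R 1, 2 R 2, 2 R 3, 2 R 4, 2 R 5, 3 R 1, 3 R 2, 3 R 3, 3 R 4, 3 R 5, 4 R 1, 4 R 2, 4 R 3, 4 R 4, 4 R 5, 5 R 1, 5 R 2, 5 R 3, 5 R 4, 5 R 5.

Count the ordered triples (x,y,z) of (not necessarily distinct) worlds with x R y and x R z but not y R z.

0

R is Euclidean; there are no such tuples.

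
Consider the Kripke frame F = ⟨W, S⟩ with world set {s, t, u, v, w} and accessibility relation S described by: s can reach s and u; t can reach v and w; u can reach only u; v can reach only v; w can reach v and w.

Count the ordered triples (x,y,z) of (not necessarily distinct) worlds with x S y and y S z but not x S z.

S is transitive; there are no such tuples.

0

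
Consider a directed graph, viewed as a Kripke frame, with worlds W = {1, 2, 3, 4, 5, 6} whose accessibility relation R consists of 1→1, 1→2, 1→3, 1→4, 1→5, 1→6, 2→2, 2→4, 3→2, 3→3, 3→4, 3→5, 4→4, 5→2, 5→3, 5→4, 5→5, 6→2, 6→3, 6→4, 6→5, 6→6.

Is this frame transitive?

Yes

Transitive: yes — every two-step R-path is closed by a direct edge.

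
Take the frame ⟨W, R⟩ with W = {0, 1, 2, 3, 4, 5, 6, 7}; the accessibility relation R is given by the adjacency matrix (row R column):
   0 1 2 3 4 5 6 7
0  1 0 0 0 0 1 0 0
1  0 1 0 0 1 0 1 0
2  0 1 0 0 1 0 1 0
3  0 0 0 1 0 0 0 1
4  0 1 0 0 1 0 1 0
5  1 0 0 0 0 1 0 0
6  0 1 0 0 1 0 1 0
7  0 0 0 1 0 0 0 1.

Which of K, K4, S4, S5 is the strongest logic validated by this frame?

Transitive (axiom 4): yes — every two-step R-path is closed by a direct edge.
Reflexive (axiom T): no — 2 is not related to itself.
Euclidean (axiom 5): yes — any two successors of a common world are R-related.
So F validates K, K4; S4 would additionally require R to be reflexive. The strongest is K4.

K4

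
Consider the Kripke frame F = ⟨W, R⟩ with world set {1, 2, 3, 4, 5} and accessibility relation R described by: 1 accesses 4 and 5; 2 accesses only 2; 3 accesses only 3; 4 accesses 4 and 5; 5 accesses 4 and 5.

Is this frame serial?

Serial: yes — every world has a successor (e.g. 1 R 4).

Yes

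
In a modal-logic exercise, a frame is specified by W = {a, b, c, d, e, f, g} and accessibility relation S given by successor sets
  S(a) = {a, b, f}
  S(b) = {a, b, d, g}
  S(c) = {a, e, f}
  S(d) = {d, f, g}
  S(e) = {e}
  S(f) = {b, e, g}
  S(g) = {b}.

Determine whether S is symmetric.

Symmetric: no — a S f but not f S a.

No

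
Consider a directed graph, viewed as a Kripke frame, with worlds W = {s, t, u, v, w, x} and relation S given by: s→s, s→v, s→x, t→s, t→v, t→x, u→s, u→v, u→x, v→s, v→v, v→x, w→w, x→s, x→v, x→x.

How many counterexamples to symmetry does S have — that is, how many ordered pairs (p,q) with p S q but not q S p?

Enumerating: (t,s), (t,v), (t,x), (u,s), (u,v), (u,x).

6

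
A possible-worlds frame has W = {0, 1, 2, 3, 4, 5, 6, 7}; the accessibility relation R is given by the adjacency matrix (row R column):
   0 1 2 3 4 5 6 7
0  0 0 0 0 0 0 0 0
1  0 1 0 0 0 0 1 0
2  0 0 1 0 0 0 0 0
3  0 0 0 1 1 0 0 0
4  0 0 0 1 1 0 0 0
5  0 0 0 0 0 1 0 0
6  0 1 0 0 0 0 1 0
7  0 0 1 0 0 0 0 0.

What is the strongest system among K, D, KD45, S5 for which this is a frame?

K

Serial (axiom D): no — 0 has no R-successor.
Euclidean (axiom 5): yes — any two successors of a common world are R-related.
Transitive (axiom 4): yes — every two-step R-path is closed by a direct edge.
Reflexive (axiom T): no — 0 is not related to itself.
So F validates K; D would additionally require R to be serial. The strongest is K.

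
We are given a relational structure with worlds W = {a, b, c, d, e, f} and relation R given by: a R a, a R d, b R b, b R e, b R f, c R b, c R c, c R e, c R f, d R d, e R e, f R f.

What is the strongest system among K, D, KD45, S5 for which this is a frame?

Serial (axiom D): yes — every world has a successor (e.g. a R a).
Euclidean (axiom 5): no — b R e and b R f, but not e R f.
Transitive (axiom 4): yes — every two-step R-path is closed by a direct edge.
Reflexive (axiom T): yes — every world is R-related to itself.
So F validates K, D; KD45 would additionally require R to be Euclidean. The strongest is D.

D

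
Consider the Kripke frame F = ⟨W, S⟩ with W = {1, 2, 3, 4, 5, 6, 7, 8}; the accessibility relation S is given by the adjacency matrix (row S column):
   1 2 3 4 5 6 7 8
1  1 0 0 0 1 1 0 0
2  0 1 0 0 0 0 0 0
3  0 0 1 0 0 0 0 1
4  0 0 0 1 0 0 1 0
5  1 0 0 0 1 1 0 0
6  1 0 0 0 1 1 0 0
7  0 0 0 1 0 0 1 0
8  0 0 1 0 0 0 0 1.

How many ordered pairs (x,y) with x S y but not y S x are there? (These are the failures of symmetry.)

0

S is symmetric; there are no such tuples.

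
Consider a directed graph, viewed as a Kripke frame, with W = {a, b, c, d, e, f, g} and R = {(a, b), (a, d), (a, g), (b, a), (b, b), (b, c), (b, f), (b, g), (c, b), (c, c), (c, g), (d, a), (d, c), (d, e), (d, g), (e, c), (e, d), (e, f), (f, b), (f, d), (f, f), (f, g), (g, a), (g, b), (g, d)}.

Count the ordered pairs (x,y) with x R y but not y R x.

6

Enumerating: (c,g), (d,c), (e,c), (e,f), (f,d), (f,g).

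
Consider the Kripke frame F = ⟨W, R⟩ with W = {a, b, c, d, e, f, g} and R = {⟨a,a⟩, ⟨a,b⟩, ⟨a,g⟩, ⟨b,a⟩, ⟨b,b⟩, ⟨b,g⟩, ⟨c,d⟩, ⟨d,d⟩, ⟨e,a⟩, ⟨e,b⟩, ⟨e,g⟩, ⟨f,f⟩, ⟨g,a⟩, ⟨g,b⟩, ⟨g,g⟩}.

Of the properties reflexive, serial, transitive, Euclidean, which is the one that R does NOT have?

Reflexive: no — c is not related to itself.
Serial: yes — every world has a successor (e.g. a R a).
Transitive: yes — every two-step R-path is closed by a direct edge.
Euclidean: yes — any two successors of a common world are R-related.
Only reflexive fails.

reflexive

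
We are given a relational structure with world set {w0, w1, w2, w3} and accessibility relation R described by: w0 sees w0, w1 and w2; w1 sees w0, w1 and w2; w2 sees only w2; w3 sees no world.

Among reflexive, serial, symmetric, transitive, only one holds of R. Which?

transitive

Reflexive: no — w3 is not related to itself.
Serial: no — w3 has no R-successor.
Symmetric: no — w0 R w2 but not w2 R w0.
Transitive: yes — every two-step R-path is closed by a direct edge.
Only transitive holds.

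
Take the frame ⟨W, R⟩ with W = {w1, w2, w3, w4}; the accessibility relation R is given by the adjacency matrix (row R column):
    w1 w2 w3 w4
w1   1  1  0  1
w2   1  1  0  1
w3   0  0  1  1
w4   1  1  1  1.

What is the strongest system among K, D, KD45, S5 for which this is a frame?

D

Serial (axiom D): yes — every world has a successor (e.g. w1 R w1).
Euclidean (axiom 5): no — w4 R w1 and w4 R w3, but not w1 R w3.
Transitive (axiom 4): no — w1 R w4 and w4 R w3, but not w1 R w3.
Reflexive (axiom T): yes — every world is R-related to itself.
So F validates K, D; KD45 would additionally require R to be Euclidean and transitive. The strongest is D.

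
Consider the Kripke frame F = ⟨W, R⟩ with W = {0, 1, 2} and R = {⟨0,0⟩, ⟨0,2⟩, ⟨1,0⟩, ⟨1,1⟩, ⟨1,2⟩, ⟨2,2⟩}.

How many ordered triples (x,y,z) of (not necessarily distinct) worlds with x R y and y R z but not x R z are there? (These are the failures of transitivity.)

R is transitive; there are no such tuples.

0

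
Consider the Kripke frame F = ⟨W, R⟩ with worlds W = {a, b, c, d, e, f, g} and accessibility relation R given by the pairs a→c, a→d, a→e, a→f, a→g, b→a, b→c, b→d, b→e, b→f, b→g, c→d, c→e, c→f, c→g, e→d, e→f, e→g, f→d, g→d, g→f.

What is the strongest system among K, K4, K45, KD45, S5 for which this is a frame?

K4

Transitive (axiom 4): yes — every two-step R-path is closed by a direct edge.
Euclidean (axiom 5): no — a R d and a R c, but not d R c.
Serial (axiom D): no — d has no R-successor.
Reflexive (axiom T): no — a is not related to itself.
So F validates K, K4; K45 would additionally require R to be Euclidean. The strongest is K4.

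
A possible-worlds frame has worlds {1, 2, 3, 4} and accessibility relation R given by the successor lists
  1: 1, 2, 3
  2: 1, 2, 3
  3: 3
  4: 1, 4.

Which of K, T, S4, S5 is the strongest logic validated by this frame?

Reflexive (axiom T): yes — every world is R-related to itself.
Transitive (axiom 4): no — 4 R 1 and 1 R 2, but not 4 R 2.
Euclidean (axiom 5): no — 1 R 3 and 1 R 2, but not 3 R 2.
So F validates K, T; S4 would additionally require R to be transitive. The strongest is T.

T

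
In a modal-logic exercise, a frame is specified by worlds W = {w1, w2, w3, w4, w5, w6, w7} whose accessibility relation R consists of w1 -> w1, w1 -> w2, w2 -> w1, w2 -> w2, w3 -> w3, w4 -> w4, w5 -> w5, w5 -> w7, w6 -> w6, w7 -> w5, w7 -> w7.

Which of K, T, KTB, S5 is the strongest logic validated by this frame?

Reflexive (axiom T): yes — every world is R-related to itself.
Symmetric (axiom B): yes — every pair in R has its reverse in R.
Euclidean (axiom 5): yes — any two successors of a common world are R-related.
So F validates K, T, KTB, S5. The strongest is S5.

S5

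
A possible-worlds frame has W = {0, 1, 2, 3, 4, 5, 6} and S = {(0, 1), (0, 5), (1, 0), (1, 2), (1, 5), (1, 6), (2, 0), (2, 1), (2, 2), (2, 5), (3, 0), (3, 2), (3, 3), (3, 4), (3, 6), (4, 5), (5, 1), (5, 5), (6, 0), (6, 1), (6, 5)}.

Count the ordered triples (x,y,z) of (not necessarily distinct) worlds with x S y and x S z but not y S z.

36

Enumerating: (0,1,1), (1,0,0), (1,0,2), (1,0,6), (1,2,6), (1,5,0), (1,5,2), (1,5,6), (1,6,2), (1,6,6), (2,0,0), (2,0,2), … and 24 more.
Total: 36.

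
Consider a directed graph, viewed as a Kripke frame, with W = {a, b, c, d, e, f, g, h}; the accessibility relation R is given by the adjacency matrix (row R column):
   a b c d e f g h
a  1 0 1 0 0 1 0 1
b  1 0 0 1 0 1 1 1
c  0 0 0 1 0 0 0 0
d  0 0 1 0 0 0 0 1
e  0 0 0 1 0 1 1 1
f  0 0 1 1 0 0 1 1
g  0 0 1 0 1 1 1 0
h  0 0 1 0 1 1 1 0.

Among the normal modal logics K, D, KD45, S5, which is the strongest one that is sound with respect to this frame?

D

Serial (axiom D): yes — every world has a successor (e.g. a R a).
Euclidean (axiom 5): no — a R c and a R f, but not c R f.
Transitive (axiom 4): no — a R c and c R d, but not a R d.
Reflexive (axiom T): no — b is not related to itself.
So F validates K, D; KD45 would additionally require R to be Euclidean and transitive. The strongest is D.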